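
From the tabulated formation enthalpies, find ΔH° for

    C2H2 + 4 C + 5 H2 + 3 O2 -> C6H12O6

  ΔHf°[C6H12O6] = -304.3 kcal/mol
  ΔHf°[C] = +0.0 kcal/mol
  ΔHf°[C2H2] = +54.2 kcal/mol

Products: 1·(-304.3) = -304.3
Reactants: 1·(+54.2) + 4·(+0.0) + 5·(+0.0) + 3·(+0.0) = +54.2
ΔH° = (-304.3) − (+54.2) = -358.5 kcal/mol

ΔH° = -358.5 kcal/mol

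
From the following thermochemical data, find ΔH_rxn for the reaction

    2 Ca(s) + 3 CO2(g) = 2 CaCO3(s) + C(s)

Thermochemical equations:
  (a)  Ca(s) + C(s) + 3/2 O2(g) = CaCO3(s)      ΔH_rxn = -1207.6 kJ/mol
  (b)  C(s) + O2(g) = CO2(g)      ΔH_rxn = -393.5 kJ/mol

(a) × 2: (2)·(-1207.6) = -2415.2 kJ/mol
(b) reversed and × 3: (-3)·(-393.5) = +1180.5 kJ/mol
ΔH_rxn = (-2415.2) + (+1180.5) = -1234.7 kJ/mol

ΔH_rxn = -1234.7 kJ/mol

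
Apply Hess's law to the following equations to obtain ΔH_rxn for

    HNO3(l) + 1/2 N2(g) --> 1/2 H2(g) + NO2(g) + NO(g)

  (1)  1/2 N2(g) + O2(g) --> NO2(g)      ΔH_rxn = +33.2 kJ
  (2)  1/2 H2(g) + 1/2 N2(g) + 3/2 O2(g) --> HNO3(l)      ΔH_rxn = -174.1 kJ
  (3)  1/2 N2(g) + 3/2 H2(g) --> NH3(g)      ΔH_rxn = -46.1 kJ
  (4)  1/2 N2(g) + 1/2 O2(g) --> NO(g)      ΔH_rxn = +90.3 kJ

ΔH_rxn = 297.6 kJ

(1) as written: +33.2 kJ
(2) reversed: +174.1 kJ
(3): not needed.
(4) as written: +90.3 kJ
ΔH_rxn = (+33.2) + (+174.1) + (+90.3) = 297.6 kJ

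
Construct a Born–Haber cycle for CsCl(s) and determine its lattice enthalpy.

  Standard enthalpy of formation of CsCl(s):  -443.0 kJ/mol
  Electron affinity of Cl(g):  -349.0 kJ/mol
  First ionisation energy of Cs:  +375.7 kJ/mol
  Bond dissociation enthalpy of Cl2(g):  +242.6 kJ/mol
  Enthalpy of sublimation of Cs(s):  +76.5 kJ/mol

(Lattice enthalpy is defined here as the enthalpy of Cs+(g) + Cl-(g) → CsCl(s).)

U = -667.5 kJ/mol

ΔHf° = 1·ΔHsub + 1·(ΣIE) + 1/2·D(Cl2) + 1·EA + U
-443.0 = 1·(+76.5) + 1·(+375.7) + 1/2·(+242.6) + 1·(-349.0) + U
U = -443.0 − (+224.5) = -667.5 kJ/mol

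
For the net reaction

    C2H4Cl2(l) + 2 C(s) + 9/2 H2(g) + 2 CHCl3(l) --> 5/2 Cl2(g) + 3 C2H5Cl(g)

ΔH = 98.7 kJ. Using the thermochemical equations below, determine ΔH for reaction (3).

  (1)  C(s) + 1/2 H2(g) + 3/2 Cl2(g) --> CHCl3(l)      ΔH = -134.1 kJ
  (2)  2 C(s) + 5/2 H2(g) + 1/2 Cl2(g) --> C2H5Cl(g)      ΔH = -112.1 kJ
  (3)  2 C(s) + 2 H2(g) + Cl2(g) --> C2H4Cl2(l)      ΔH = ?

(1) reversed and × 2: (-2)·(-134.1) = +268.2 kJ
(2) × 3: (3)·(-112.1) = -336.3 kJ
(3) reversed: contributes −x
+98.7 = (+268.2) + (-336.3) − x
x = (+98.7 − (-68.1)) / (-1) = -166.8 kJ

ΔH = -166.8 kJ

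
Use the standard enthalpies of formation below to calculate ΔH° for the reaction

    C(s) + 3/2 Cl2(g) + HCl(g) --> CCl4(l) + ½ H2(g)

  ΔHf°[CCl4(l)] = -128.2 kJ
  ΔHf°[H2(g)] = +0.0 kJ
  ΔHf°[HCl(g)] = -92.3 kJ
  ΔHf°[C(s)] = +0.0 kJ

ΔH°rxn = Σ nΔHf°(products) − Σ nΔHf°(reactants).
Products: 1·(-128.2) + 1/2·(+0.0) = -128.2
Reactants: 1·(+0.0) + 3/2·(+0.0) + 1·(-92.3) = -92.3
ΔH° = (-128.2) − (-92.3) = -35.9 kJ

ΔH° = -35.9 kJ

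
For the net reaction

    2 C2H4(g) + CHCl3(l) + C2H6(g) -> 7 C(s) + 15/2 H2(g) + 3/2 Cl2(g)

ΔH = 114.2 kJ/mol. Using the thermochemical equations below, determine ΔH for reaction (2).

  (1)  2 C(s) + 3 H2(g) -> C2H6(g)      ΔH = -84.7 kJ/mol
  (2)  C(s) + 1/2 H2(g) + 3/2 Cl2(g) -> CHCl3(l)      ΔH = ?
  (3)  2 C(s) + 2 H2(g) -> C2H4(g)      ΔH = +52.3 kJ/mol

(1) reversed: +84.7 kJ/mol
(2) reversed: contributes −x
(3) reversed and × 2: (-2)·(+52.3) = -104.6 kJ/mol
+114.2 = (+84.7) + (-104.6) − x
x = (+114.2 − (-19.9)) / (-1) = -134.1 kJ/mol

ΔH = -134.1 kJ/mol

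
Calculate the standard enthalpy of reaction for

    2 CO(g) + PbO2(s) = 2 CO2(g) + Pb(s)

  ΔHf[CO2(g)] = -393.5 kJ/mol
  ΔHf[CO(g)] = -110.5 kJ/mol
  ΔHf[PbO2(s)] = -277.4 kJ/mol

ΔHrxn = -288.6 kJ/mol

Products: 2·(-393.5) + 1·(+0.0) = -787.0
Reactants: 2·(-110.5) + 1·(-277.4) = -498.4
ΔHrxn = (-787.0) − (-498.4) = -288.6 kJ/mol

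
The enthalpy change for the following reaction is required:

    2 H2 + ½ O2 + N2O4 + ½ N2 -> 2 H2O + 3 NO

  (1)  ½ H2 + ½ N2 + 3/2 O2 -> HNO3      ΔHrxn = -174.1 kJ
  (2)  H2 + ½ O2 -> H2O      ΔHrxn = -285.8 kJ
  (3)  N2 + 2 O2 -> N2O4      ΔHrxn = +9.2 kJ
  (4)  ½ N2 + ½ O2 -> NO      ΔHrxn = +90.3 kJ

(1): not needed (HNO3 appears nowhere else).
(2) × 2 (scale by 2 for the 2 H2O): (2)·(-285.8) = -571.6 kJ
(3) reversed (N2O4 must end up as a reactant): -9.2 kJ
(4) × 3 (×3 to match 3 NO in the target): (3)·(+90.3) = +270.9 kJ
By Hess's law, ΔHrxn = (-571.6) + (-9.2) + (+270.9) = -309.9 kJ

ΔHrxn = -309.9 kJ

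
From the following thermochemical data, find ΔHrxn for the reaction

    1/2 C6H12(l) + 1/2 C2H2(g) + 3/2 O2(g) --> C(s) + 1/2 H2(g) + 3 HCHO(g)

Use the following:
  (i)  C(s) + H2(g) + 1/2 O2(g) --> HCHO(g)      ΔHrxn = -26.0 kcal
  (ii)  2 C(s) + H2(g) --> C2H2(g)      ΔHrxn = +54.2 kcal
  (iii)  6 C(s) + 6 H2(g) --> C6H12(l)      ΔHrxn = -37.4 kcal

ΔHrxn = -86.4 kcal

(i) × 3: (3)·(-26.0) = -78.0 kcal
(ii) reversed and × 1/2: (-1/2)·(+54.2) = -27.1 kcal
(iii) reversed and × 1/2: (-1/2)·(-37.4) = +18.7 kcal
Summing the manipulated equations, ΔHrxn = (3)·(-26.0) + (-1/2)·(+54.2) + (-1/2)·(-37.4) = -86.4 kcal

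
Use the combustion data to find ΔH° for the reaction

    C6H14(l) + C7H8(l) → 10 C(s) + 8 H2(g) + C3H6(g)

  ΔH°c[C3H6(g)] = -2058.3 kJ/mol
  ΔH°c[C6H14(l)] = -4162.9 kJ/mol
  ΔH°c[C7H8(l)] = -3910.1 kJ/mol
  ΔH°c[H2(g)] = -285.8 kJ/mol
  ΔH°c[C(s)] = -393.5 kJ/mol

With combustion enthalpies, reactants minus products:
= [1·(-4162.9) + 1·(-3910.1)] − [10·(-393.5) + 8·(-285.8) + 1·(-2058.3)]
= 206.7 kJ/mol

ΔH° = 206.7 kJ/mol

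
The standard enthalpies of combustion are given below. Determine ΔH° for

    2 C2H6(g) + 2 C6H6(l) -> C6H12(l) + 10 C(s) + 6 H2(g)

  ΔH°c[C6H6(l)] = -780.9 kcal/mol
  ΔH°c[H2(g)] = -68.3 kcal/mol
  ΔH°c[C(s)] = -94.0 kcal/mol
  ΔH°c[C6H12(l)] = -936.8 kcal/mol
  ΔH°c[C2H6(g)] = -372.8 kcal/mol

Using ΔH = Σ nΔHc°(reactants) − Σ nΔHc°(products):
= [2·(-372.8) + 2·(-780.9)] − [1·(-936.8) + 10·(-94.0) + 6·(-68.3)]
= -20.8 kcal/mol

ΔH° = -20.8 kcal/mol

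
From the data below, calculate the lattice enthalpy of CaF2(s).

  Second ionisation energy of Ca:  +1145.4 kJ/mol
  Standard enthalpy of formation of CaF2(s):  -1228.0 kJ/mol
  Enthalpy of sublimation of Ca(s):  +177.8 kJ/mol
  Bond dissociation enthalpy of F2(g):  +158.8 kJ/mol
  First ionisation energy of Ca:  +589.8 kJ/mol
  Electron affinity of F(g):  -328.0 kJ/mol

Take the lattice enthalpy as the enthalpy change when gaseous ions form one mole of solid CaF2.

ΔHf° = 1·ΔHsub + 1·(ΣIE) + 1·D(F2) + 2·EA + U
-1228.0 = 1·(+177.8) + 1·(+1735.2) + 1·(+158.8) + 2·(-328.0) + U
U = -1228.0 − (+1415.8) = -2643.8 kJ/mol

U = -2643.8 kJ/mol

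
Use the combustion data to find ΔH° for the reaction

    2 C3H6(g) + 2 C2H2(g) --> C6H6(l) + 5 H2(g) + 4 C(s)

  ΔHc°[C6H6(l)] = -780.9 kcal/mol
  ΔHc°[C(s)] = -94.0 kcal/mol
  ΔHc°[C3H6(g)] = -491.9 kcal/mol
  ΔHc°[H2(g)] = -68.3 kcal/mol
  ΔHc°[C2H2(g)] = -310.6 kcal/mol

ΔH° = -106.6 kcal/mol

Using ΔH = Σ nΔHc°(reactants) − Σ nΔHc°(products):
= [2·(-491.9) + 2·(-310.6)] − [1·(-780.9) + 5·(-68.3) + 4·(-94.0)]
= -106.6 kcal/mol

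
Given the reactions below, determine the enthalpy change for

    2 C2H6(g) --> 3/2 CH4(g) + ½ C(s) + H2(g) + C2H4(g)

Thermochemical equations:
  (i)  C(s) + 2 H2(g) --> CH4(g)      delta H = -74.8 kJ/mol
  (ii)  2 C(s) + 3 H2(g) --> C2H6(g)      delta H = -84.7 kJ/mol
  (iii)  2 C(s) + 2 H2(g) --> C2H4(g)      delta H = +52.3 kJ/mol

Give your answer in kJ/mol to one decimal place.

delta H = 109.5 kJ/mol

(i) × 3/2 (scale by 3/2 for the 3/2 CH4(g)): (3/2)·(-74.8) = -112.2 kJ/mol
(ii) reversed and × 2 (C2H6(g) must end up as a reactant; ×2 to match 2 C2H6(g) in the target): (-2)·(-84.7) = +169.4 kJ/mol
(iii) as written (C2H4(g) already on the product side): +52.3 kJ/mol
delta H = (-112.2) + (+169.4) + (+52.3) = 109.5 kJ/mol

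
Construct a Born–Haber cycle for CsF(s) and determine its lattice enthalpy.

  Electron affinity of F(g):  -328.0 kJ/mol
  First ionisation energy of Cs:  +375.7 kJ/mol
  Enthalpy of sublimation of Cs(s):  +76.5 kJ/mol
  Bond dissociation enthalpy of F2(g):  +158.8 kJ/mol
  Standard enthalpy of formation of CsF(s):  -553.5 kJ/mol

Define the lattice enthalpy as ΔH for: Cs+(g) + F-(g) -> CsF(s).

ΔHf° = 1·ΔHsub + 1·(ΣIE) + 1/2·D(F2) + 1·EA + U
-553.5 = 1·(+76.5) + 1·(+375.7) + 1/2·(+158.8) + 1·(-328.0) + U
U = -553.5 − (+203.6) = -757.1 kJ/mol

U = -757.1 kJ/mol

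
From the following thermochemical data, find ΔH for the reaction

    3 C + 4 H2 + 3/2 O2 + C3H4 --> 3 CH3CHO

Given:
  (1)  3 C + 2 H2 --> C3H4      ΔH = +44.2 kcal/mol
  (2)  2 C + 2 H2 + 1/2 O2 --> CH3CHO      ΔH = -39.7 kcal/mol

(1) reversed (C3H4 must end up as a reactant): -44.2 kcal/mol
(2) × 3 (×3 to match 3 CH3CHO in the target): (3)·(-39.7) = -119.1 kcal/mol
By Hess's law, ΔH = (-1)·(+44.2) + (3)·(-39.7) = -163.3 kcal/mol

ΔH = -163.3 kcal/mol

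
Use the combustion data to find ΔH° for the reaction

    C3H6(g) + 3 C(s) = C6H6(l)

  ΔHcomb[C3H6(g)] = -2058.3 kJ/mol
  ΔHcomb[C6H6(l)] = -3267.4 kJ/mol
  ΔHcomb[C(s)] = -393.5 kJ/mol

With combustion enthalpies, reactants minus products:
= [1·(-2058.3) + 3·(-393.5)] − [1·(-3267.4)]
= 28.6 kJ/mol

ΔH° = 28.6 kJ/mol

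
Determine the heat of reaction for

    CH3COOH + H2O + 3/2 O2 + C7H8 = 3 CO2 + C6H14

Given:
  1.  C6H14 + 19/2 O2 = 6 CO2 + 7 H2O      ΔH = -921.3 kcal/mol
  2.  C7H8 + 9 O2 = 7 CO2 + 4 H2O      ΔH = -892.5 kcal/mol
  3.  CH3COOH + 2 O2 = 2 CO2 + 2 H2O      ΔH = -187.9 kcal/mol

eq. 1 reversed: +921.3 kcal/mol
eq. 2 as written: -892.5 kcal/mol
eq. 3 as written: -187.9 kcal/mol
Since enthalpy is a state function, ΔH = (-1)·(-921.3) + (1)·(-892.5) + (1)·(-187.9) = -159.1 kcal/mol

ΔH = -159.1 kcal/mol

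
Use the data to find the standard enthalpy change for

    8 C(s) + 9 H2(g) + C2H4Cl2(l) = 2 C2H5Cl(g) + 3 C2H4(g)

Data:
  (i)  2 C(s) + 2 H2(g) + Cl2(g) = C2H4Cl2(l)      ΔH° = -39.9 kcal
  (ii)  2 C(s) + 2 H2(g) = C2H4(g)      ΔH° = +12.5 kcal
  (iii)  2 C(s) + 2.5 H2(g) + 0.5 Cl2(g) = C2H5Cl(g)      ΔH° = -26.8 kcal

(i) reversed (C2H4Cl2(l) must end up as a reactant): +39.9 kcal
(ii) × 3 (×3 to match 3 C2H4(g) in the target): (3)·(+12.5) = +37.5 kcal
(iii) × 2 (scale by 2 for the 2 C2H5Cl(g)): (2)·(-26.8) = -53.6 kcal
ΔH° = (+39.9) + (+37.5) + (-53.6) = 23.8 kcal

ΔH° = 23.8 kcal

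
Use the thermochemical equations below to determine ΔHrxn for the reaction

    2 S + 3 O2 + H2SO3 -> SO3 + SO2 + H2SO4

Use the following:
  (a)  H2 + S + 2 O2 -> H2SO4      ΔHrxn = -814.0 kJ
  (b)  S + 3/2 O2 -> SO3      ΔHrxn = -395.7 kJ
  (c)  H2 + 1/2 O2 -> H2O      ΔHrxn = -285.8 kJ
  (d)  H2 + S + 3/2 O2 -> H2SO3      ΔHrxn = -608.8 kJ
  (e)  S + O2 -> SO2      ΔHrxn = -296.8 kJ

ΔHrxn = -897.7 kJ

(a) as written (H2SO4 already on the product side): -814.0 kJ
(b) as written (SO3 already on the product side): -395.7 kJ
(c): not needed (H2O appears nowhere else).
(d) reversed (H2SO3 must end up as a reactant): +608.8 kJ
(e) as written (SO2 already on the product side): -296.8 kJ
ΔHrxn = (-814.0) + (-395.7) + (+608.8) + (-296.8) = -897.7 kJ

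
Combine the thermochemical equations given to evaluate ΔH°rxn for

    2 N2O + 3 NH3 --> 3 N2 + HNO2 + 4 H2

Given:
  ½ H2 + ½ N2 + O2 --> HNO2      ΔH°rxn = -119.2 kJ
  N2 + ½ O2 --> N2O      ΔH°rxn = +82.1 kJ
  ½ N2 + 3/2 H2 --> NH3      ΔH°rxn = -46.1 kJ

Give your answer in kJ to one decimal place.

equation 1 as written (HNO2 already on the product side): -119.2 kJ
equation 2 reversed and × 2 (reverse to put N2O on the reactant side; ×2 to match 2 N2O in the target): (-2)·(+82.1) = -164.2 kJ
equation 3 reversed and × 3 (reverse to put NH3 on the reactant side; ×3 to match 3 NH3 in the target): (-3)·(-46.1) = +138.3 kJ
Since enthalpy is a state function, ΔH°rxn = (1)·(-119.2) + (-2)·(+82.1) + (-3)·(-46.1) = -145.1 kJ

ΔH°rxn = -145.1 kJ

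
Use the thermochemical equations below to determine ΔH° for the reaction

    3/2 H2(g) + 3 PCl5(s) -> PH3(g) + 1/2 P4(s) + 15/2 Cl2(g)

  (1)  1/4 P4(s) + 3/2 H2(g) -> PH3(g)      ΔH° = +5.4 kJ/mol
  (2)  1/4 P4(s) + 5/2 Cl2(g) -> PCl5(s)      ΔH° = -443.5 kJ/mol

ΔH° = 1335.9 kJ/mol

(1) as written: +5.4 kJ/mol
(2) reversed and × 3: (-3)·(-443.5) = +1330.5 kJ/mol
Since enthalpy is a state function, ΔH° = (1)·(+5.4) + (-3)·(-443.5) = 1335.9 kJ/mol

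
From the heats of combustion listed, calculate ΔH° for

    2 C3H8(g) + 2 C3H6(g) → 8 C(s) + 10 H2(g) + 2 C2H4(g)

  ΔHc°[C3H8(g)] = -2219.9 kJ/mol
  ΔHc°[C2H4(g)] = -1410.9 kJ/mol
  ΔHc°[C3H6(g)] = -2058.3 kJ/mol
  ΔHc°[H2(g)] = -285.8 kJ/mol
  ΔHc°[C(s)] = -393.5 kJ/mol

With combustion enthalpies, reactants minus products:
= [2·(-2219.9) + 2·(-2058.3)] − [8·(-393.5) + 10·(-285.8) + 2·(-1410.9)]
= 271.4 kJ/mol

ΔH° = 271.4 kJ/mol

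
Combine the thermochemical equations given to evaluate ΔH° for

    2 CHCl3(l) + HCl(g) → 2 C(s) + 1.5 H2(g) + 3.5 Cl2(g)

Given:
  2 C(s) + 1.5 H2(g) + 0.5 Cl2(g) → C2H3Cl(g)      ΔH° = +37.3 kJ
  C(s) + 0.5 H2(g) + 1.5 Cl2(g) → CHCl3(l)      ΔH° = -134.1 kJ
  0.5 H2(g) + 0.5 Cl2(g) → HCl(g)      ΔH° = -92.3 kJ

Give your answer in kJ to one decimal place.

equation 1: not needed.
equation 2 reversed and × 2: (-2)·(-134.1) = +268.2 kJ
equation 3 reversed: +92.3 kJ
Since enthalpy is a state function, ΔH° = (-2)·(-134.1) + (-1)·(-92.3) = 360.5 kJ

ΔH° = 360.5 kJ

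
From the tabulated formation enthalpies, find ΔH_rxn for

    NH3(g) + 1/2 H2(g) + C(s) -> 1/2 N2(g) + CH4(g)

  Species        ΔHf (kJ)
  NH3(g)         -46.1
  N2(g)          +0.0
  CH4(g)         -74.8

ΔH_rxn = -28.7 kJ

Products: 1/2·(+0.0) + 1·(-74.8) = -74.8
Reactants: 1·(-46.1) + 1/2·(+0.0) + 1·(+0.0) = -46.1
ΔH_rxn = (-74.8) − (-46.1) = -28.7 kJ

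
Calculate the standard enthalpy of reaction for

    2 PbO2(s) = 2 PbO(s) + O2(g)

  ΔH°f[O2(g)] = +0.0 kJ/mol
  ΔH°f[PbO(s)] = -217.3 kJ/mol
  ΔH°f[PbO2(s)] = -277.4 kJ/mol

ΔH_rxn = 120.2 kJ/mol

ΔH°rxn = Σ nΔHf°(products) − Σ nΔHf°(reactants).
Products: 2·(-217.3) + 1·(+0.0) = -434.6
Reactants: 2·(-277.4) = -554.8
ΔH_rxn = (-434.6) − (-554.8) = 120.2 kJ/mol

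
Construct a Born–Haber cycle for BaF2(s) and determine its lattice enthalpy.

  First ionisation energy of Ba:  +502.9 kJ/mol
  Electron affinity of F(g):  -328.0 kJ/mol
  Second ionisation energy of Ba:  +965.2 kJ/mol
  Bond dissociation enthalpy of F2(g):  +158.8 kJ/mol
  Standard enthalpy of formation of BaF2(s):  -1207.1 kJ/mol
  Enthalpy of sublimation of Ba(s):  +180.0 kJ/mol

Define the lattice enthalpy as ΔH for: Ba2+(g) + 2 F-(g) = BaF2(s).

ΔHf° = 1·ΔHsub + 1·(ΣIE) + 1·D(F2) + 2·EA + U
-1207.1 = 1·(+180.0) + 1·(+1468.1) + 1·(+158.8) + 2·(-328.0) + U
U = -1207.1 − (+1150.9) = -2358.0 kJ/mol

U = -2358.0 kJ/mol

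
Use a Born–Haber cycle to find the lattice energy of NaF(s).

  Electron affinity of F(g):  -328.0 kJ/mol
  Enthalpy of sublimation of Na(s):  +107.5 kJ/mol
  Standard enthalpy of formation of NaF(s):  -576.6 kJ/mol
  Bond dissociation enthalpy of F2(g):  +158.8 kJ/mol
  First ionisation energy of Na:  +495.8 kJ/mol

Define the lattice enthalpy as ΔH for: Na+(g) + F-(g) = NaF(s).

U = -931.3 kJ/mol

ΔHf° = 1·ΔHsub + 1·(ΣIE) + 1/2·D(F2) + 1·EA + U
-576.6 = 1·(+107.5) + 1·(+495.8) + 1/2·(+158.8) + 1·(-328.0) + U
U = -576.6 − (+354.7) = -931.3 kJ/mol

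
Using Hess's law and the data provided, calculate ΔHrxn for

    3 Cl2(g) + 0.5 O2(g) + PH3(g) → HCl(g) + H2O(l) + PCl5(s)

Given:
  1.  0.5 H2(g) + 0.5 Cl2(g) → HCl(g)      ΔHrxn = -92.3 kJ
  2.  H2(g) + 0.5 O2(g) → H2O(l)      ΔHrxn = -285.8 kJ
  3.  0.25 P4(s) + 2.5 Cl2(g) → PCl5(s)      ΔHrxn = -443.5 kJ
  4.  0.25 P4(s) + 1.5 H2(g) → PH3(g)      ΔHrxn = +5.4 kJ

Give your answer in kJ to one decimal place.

eq. 1 as written (HCl(g) already on the product side): -92.3 kJ
eq. 2 as written (H2O(l) already on the product side): -285.8 kJ
eq. 3 as written (PCl5(s) already on the product side): -443.5 kJ
eq. 4 reversed (PH3(g) must end up as a reactant): -5.4 kJ
ΔHrxn = (1)·(-92.3) + (1)·(-285.8) + (1)·(-443.5) + (-1)·(+5.4) = -827.0 kJ

ΔHrxn = -827.0 kJ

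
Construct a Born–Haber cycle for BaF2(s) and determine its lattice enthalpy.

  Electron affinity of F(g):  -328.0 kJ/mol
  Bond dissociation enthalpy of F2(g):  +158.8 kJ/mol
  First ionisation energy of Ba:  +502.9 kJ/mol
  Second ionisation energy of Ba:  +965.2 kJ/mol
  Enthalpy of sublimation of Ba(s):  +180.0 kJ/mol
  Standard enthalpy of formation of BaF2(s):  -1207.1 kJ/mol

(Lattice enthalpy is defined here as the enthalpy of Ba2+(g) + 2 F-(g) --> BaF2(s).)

ΔHf° = 1·ΔHsub + 1·(ΣIE) + 1·D(F2) + 2·EA + U
-1207.1 = 1·(+180.0) + 1·(+1468.1) + 1·(+158.8) + 2·(-328.0) + U
U = -1207.1 − (+1150.9) = -2358.0 kJ/mol

U = -2358.0 kJ/mol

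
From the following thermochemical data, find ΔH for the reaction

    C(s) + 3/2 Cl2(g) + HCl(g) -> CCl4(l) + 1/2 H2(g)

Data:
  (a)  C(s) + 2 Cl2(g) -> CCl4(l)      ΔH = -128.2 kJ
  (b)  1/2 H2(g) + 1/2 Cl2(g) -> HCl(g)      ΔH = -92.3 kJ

ΔH = -35.9 kJ

(a) as written (CCl4(l) already on the product side): -128.2 kJ
(b) reversed (HCl(g) must end up as a reactant): +92.3 kJ
Combining the equations, ΔH = (1)·(-128.2) + (-1)·(-92.3) = -35.9 kJ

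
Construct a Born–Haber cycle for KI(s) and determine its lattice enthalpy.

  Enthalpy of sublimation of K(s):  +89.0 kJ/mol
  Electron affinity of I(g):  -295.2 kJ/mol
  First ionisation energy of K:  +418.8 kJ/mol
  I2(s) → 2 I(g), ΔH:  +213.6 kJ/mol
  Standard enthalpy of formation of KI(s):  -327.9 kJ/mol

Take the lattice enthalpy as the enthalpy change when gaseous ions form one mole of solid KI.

U = -647.3 kJ/mol

ΔHf° = 1·ΔHsub + 1·(ΣIE) + 1/2·D(I2) + 1·EA + U
-327.9 = 1·(+89.0) + 1·(+418.8) + 1/2·(+213.6) + 1·(-295.2) + U
U = -327.9 − (+319.4) = -647.3 kJ/mol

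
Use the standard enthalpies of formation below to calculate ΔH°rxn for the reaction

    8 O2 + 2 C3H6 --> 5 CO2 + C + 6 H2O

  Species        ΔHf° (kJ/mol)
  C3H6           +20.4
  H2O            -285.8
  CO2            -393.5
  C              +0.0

ΔH°rxn = -3723.1 kJ/mol

Products: 5·(-393.5) + 1·(+0.0) + 6·(-285.8) = -3682.3
Reactants: 8·(+0.0) + 2·(+20.4) = +40.8
ΔH°rxn = (-3682.3) − (+40.8) = -3723.1 kJ/mol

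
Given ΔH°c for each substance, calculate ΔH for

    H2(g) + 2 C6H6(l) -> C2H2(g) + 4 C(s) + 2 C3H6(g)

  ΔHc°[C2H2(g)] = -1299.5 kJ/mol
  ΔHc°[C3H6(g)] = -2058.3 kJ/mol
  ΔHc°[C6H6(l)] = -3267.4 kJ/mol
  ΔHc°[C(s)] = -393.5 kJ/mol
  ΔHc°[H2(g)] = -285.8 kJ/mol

With combustion enthalpies, reactants minus products:
= [1·(-285.8) + 2·(-3267.4)] − [1·(-1299.5) + 4·(-393.5) + 2·(-2058.3)]
= 169.5 kJ/mol

ΔH = 169.5 kJ/mol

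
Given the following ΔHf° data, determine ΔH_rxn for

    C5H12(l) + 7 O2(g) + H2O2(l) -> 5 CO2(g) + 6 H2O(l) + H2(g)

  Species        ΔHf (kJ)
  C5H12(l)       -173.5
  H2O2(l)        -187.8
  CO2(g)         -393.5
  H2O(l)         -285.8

Products: 5·(-393.5) + 6·(-285.8) + 1·(+0.0) = -3682.3
Reactants: 1·(-173.5) + 7·(+0.0) + 1·(-187.8) = -361.3
ΔH_rxn = (-3682.3) − (-361.3) = -3321.0 kJ

ΔH_rxn = -3321.0 kJ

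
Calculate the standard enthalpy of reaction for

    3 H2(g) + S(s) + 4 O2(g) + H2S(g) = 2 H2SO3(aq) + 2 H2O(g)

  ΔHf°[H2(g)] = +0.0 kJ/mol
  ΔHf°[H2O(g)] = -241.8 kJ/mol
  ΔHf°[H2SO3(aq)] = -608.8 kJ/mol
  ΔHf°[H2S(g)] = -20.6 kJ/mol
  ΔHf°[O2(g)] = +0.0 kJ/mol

ΔH°rxn = Σ nΔHf°(products) − Σ nΔHf°(reactants).
Products: 2·(-608.8) + 2·(-241.8) = -1701.2
Reactants: 3·(+0.0) + 1·(+0.0) + 4·(+0.0) + 1·(-20.6) = -20.6
ΔHrxn = (-1701.2) − (-20.6) = -1680.6 kJ/mol

ΔHrxn = -1680.6 kJ/mol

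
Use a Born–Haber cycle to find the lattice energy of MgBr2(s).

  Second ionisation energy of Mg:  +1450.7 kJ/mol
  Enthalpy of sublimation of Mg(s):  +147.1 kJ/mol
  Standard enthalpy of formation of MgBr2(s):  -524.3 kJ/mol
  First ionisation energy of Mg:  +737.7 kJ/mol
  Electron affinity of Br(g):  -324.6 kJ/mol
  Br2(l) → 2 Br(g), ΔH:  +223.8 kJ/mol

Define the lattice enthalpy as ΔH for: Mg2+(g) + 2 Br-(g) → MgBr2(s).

ΔHf° = 1·ΔHsub + 1·(ΣIE) + 1·D(Br2) + 2·EA + U
-524.3 = 1·(+147.1) + 1·(+2188.4) + 1·(+223.8) + 2·(-324.6) + U
U = -524.3 − (+1910.1) = -2434.4 kJ/mol

U = -2434.4 kJ/mol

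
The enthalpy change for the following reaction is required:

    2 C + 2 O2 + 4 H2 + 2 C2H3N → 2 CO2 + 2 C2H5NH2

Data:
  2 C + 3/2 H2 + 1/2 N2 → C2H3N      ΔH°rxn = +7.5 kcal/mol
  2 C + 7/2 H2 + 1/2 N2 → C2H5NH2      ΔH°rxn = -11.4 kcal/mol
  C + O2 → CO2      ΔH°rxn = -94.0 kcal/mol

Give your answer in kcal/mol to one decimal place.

equation 1 reversed and × 2: (-2)·(+7.5) = -15.0 kcal/mol
equation 2 × 2: (2)·(-11.4) = -22.8 kcal/mol
equation 3 × 2: (2)·(-94.0) = -188.0 kcal/mol
Since enthalpy is a state function, ΔH°rxn = (-15.0) + (-22.8) + (-188.0) = -225.8 kcal/mol

ΔH°rxn = -225.8 kcal/mol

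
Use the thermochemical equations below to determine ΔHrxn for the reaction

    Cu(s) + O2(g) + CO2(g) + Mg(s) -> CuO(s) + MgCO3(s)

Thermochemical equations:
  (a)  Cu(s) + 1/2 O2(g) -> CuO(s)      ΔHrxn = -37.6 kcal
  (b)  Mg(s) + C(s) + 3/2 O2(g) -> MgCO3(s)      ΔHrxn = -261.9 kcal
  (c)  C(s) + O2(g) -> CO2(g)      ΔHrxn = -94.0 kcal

(a) as written (CuO(s) already on the product side): -37.6 kcal
(b) as written (MgCO3(s) already on the product side): -261.9 kcal
(c) reversed (CO2(g) must end up as a reactant): +94.0 kcal
Combining the equations, ΔHrxn = (1)·(-37.6) + (1)·(-261.9) + (-1)·(-94.0) = -205.5 kcal

ΔHrxn = -205.5 kcal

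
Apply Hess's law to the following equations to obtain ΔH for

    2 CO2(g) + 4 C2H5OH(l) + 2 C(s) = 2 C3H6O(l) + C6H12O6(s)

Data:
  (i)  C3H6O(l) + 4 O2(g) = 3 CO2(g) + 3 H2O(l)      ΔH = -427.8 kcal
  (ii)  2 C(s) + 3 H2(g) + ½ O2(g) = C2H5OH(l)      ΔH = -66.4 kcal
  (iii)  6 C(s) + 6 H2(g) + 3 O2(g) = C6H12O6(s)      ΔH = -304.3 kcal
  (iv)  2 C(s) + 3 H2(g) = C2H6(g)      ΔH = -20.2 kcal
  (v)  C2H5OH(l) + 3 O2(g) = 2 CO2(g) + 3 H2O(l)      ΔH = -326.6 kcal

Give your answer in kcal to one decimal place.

(i) reversed and × 2: (-2)·(-427.8) = +855.6 kcal
(ii) reversed and × 2: (-2)·(-66.4) = +132.8 kcal
(iii) as written: -304.3 kcal
(iv): not needed.
(v) × 2: (2)·(-326.6) = -653.2 kcal
By Hess's law, ΔH = (+855.6) + (+132.8) + (-304.3) + (-653.2) = 30.9 kcal

ΔH = 30.9 kcal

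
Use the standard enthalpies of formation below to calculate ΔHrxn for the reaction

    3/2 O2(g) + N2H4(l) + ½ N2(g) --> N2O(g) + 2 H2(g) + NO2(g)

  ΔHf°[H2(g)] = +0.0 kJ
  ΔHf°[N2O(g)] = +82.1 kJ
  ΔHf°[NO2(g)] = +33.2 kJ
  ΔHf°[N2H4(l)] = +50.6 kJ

ΔH°rxn = Σ nΔHf°(products) − Σ nΔHf°(reactants).
Products: 1·(+82.1) + 2·(+0.0) + 1·(+33.2) = +115.3
Reactants: 3/2·(+0.0) + 1·(+50.6) + 1/2·(+0.0) = +50.6
ΔHrxn = (+115.3) − (+50.6) = 64.7 kJ

ΔHrxn = 64.7 kJ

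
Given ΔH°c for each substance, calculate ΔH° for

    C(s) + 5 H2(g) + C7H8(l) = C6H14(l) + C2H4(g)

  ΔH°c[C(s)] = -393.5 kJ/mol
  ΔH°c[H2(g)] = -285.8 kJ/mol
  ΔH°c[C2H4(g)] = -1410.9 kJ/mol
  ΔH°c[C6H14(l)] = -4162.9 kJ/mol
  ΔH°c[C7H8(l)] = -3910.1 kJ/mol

ΔH° = -158.8 kJ/mol

Using ΔH = Σ nΔHc°(reactants) − Σ nΔHc°(products):
= [1·(-393.5) + 5·(-285.8) + 1·(-3910.1)] − [1·(-4162.9) + 1·(-1410.9)]
= -158.8 kJ/mol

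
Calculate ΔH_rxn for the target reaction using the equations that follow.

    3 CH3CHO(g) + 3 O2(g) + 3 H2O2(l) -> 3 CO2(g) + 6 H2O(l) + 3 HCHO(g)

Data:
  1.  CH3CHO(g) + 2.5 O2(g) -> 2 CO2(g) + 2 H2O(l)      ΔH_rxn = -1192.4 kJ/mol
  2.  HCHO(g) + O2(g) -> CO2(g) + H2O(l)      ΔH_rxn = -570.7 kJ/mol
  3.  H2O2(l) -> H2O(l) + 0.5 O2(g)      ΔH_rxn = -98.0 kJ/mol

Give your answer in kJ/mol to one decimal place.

ΔH_rxn = -2159.1 kJ/mol

eq. 1 × 3 (scale by 3 for the 3 CH3CHO(g)): (3)·(-1192.4) = -3577.2 kJ/mol
eq. 2 reversed and × 3 (HCHO(g) must end up as a product; scale by 3 for the 3 HCHO(g)): (-3)·(-570.7) = +1712.1 kJ/mol
eq. 3 × 3 (scale by 3 for the 3 H2O2(l)): (3)·(-98.0) = -294.0 kJ/mol
Since enthalpy is a state function, ΔH_rxn = (-3577.2) + (+1712.1) + (-294.0) = -2159.1 kJ/mol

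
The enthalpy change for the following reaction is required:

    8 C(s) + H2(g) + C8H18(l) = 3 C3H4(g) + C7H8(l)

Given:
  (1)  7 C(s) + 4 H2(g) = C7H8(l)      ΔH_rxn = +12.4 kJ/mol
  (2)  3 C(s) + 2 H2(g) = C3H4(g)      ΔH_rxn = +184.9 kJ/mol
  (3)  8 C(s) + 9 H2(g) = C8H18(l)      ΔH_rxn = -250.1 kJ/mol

ΔH_rxn = 817.2 kJ/mol

(1) as written (C7H8(l) already on the product side): +12.4 kJ/mol
(2) × 3 (scale by 3 for the 3 C3H4(g)): (3)·(+184.9) = +554.7 kJ/mol
(3) reversed (reverse to put C8H18(l) on the reactant side): +250.1 kJ/mol
Since enthalpy is a state function, ΔH_rxn = (1)·(+12.4) + (3)·(+184.9) + (-1)·(-250.1) = 817.2 kJ/mol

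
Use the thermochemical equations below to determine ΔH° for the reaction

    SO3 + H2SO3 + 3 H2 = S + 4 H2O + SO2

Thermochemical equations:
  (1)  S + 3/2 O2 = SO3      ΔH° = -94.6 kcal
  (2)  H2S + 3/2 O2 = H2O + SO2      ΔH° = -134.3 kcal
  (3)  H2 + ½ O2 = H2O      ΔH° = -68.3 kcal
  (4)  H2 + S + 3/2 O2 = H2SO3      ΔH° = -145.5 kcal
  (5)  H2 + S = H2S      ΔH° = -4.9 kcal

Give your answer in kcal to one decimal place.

(1) reversed: +94.6 kcal
(2) as written: -134.3 kcal
(3) × 3: (3)·(-68.3) = -204.9 kcal
(4) reversed: +145.5 kcal
(5) as written: -4.9 kcal
By Hess's law, ΔH° = (-1)·(-94.6) + (1)·(-134.3) + (3)·(-68.3) + (-1)·(-145.5) + (1)·(-4.9) = -104.0 kcal

ΔH° = -104.0 kcal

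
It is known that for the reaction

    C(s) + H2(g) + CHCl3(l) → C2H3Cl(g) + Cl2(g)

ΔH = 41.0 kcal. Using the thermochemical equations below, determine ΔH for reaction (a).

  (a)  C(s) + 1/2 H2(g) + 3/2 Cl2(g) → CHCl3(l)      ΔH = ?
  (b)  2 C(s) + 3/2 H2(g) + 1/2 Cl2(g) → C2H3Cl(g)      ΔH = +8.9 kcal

(a) reversed (reverse to put CHCl3(l) on the reactant side): contributes −x
(b) as written (C2H3Cl(g) already on the product side): +8.9 kcal
+41.0 = (+8.9) − x
x = (+41.0 − (+8.9)) / (-1) = -32.1 kcal

ΔH = -32.1 kcal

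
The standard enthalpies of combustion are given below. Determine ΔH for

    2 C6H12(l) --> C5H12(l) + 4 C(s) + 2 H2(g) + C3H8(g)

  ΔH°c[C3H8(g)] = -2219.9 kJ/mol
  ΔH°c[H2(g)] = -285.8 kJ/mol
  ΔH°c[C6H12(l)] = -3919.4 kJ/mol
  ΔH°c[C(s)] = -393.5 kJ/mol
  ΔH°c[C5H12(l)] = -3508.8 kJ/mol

ΔH = 35.5 kJ/mol

With combustion enthalpies, reactants minus products:
= [2·(-3919.4)] − [1·(-3508.8) + 4·(-393.5) + 2·(-285.8) + 1·(-2219.9)]
= 35.5 kJ/mol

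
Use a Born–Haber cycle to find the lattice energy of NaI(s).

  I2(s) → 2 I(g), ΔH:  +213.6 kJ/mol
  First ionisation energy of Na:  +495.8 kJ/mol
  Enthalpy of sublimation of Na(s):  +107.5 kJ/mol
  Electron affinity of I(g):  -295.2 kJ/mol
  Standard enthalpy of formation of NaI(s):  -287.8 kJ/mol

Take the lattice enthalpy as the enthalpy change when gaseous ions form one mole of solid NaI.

U = -702.7 kJ/mol

ΔHf° = 1·ΔHsub + 1·(ΣIE) + 1/2·D(I2) + 1·EA + U
-287.8 = 1·(+107.5) + 1·(+495.8) + 1/2·(+213.6) + 1·(-295.2) + U
U = -287.8 − (+414.9) = -702.7 kJ/mol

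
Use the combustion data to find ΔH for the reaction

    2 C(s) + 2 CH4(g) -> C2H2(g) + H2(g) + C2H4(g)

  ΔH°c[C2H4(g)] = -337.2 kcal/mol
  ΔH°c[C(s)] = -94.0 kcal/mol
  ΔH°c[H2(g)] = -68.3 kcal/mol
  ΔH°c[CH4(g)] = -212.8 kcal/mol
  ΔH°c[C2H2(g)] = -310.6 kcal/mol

ΔH = 102.5 kcal/mol

With combustion enthalpies, reactants minus products:
= [2·(-94.0) + 2·(-212.8)] − [1·(-310.6) + 1·(-68.3) + 1·(-337.2)]
= 102.5 kcal/mol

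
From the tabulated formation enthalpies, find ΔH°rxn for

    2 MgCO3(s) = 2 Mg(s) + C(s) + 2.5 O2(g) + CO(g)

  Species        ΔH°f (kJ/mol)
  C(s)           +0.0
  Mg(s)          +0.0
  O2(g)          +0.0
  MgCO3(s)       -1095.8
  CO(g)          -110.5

ΔH°rxn = Σ nΔHf°(products) − Σ nΔHf°(reactants).
Products: 2·(+0.0) + 1·(+0.0) + 5/2·(+0.0) + 1·(-110.5) = -110.5
Reactants: 2·(-1095.8) = -2191.6
ΔH°rxn = (-110.5) − (-2191.6) = 2081.1 kJ/mol

ΔH°rxn = 2081.1 kJ/mol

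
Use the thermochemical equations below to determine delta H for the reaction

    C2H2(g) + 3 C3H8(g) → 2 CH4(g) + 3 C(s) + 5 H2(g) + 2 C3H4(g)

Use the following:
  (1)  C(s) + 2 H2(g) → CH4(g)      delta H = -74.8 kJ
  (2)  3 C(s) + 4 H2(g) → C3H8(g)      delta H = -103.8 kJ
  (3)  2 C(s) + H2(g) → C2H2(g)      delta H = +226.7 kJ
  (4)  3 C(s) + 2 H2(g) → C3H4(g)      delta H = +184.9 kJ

(1) × 2: (2)·(-74.8) = -149.6 kJ
(2) reversed and × 3: (-3)·(-103.8) = +311.4 kJ
(3) reversed: -226.7 kJ
(4) × 2: (2)·(+184.9) = +369.8 kJ
delta H = (2)·(-74.8) + (-3)·(-103.8) + (-1)·(+226.7) + (2)·(+184.9) = 304.9 kJ

delta H = 304.9 kJ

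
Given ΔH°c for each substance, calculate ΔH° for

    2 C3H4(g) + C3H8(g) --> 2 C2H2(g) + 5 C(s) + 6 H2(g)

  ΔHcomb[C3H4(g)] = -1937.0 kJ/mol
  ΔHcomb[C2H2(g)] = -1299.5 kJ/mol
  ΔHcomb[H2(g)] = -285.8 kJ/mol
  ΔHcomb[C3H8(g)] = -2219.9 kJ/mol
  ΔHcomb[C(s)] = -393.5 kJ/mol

With combustion enthalpies, reactants minus products:
= [2·(-1937.0) + 1·(-2219.9)] − [2·(-1299.5) + 5·(-393.5) + 6·(-285.8)]
= 187.4 kJ/mol

ΔH° = 187.4 kJ/mol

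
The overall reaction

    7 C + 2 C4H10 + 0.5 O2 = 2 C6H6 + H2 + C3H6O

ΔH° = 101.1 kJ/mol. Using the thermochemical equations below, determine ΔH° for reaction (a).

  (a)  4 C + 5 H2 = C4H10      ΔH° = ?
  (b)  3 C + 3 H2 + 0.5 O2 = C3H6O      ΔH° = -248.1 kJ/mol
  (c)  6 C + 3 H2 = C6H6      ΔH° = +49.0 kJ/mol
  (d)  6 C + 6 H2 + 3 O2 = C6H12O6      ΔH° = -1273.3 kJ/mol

(a) reversed and × 2 (reverse to put C4H10 on the reactant side; ×2 to match 2 C4H10 in the target): contributes −2·x
(b) as written (C3H6O already on the product side): -248.1 kJ/mol
(c) × 2 (scale by 2 for the 2 C6H6): (2)·(+49.0) = +98.0 kJ/mol
(d): not needed (C6H12O6 appears nowhere else).
+101.1 = (-248.1) + (+98.0) − 2·x
x = (+101.1 − (-150.1)) / (-2) = -125.6 kJ/mol

ΔH° = -125.6 kJ/mol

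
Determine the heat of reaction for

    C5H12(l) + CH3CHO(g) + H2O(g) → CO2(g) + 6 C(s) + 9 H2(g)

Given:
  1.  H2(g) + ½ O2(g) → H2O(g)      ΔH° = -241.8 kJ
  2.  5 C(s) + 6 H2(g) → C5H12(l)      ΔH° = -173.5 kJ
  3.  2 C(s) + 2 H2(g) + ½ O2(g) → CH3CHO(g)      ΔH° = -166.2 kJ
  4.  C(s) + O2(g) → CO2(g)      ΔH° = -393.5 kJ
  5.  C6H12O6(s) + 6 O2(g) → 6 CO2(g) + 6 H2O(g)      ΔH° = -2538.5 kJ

eq. 1 reversed: +241.8 kJ
eq. 2 reversed: +173.5 kJ
eq. 3 reversed: +166.2 kJ
eq. 4 as written: -393.5 kJ
eq. 5: not needed.
ΔH° = (+241.8) + (+173.5) + (+166.2) + (-393.5) = 188.0 kJ

ΔH° = 188.0 kJ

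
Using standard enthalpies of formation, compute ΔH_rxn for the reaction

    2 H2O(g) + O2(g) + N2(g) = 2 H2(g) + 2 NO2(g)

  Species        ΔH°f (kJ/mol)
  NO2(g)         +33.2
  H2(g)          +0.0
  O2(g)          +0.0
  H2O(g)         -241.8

ΔH°rxn = Σ nΔHf°(products) − Σ nΔHf°(reactants).
Products: 2·(+0.0) + 2·(+33.2) = +66.4
Reactants: 2·(-241.8) + 1·(+0.0) + 1·(+0.0) = -483.6
ΔH_rxn = (+66.4) − (-483.6) = 550.0 kJ/mol

ΔH_rxn = 550.0 kJ/mol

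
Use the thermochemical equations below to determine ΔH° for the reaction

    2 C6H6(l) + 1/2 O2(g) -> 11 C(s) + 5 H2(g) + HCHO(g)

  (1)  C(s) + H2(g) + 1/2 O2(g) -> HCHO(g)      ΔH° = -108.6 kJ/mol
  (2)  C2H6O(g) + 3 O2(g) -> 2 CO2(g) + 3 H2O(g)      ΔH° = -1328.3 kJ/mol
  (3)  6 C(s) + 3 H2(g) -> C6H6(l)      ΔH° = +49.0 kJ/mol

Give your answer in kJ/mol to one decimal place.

(1) as written (HCHO(g) already on the product side): -108.6 kJ/mol
(2): not needed (C2H6O(g) appears nowhere else).
(3) reversed and × 2 (C6H6(l) must end up as a reactant; scale by 2 for the 2 C6H6(l)): (-2)·(+49.0) = -98.0 kJ/mol
ΔH° = (1)·(-108.6) + (-2)·(+49.0) = -206.6 kJ/mol

ΔH° = -206.6 kJ/mol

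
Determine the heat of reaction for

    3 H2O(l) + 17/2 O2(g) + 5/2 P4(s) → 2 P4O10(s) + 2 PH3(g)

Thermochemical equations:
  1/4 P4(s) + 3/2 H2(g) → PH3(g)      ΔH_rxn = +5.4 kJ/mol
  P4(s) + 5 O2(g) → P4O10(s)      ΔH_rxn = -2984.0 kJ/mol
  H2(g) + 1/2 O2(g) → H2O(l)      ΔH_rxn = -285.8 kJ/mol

equation 1 × 2 (scale by 2 for the 2 PH3(g)): (2)·(+5.4) = +10.8 kJ/mol
equation 2 × 2 (scale by 2 for the 2 P4O10(s)): (2)·(-2984.0) = -5968.0 kJ/mol
equation 3 reversed and × 3 (H2O(l) must end up as a reactant; scale by 3 for the 3 H2O(l)): (-3)·(-285.8) = +857.4 kJ/mol
Combining the equations, ΔH_rxn = (2)·(+5.4) + (2)·(-2984.0) + (-3)·(-285.8) = -5099.8 kJ/mol

ΔH_rxn = -5099.8 kJ/mol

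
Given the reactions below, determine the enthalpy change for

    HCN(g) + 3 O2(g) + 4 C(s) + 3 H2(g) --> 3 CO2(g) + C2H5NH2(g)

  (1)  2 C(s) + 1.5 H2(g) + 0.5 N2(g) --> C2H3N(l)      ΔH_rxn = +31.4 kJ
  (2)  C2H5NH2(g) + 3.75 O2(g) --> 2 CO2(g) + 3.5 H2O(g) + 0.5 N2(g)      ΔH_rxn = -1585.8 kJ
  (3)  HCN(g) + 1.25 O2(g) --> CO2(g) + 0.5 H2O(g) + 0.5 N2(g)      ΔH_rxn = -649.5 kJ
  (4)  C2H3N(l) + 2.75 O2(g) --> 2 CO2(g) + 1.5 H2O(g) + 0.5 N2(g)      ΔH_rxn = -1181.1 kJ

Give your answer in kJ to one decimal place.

(1) × 2 (×2 to match 4 C(s) in the target): (2)·(+31.4) = +62.8 kJ
(2) reversed (reverse to put C2H5NH2(g) on the product side): +1585.8 kJ
(3) as written (HCN(g) already on the reactant side): -649.5 kJ
(4) × 2: (2)·(-1181.1) = -2362.2 kJ
ΔH_rxn = (+62.8) + (+1585.8) + (-649.5) + (-2362.2) = -1363.1 kJ

ΔH_rxn = -1363.1 kJ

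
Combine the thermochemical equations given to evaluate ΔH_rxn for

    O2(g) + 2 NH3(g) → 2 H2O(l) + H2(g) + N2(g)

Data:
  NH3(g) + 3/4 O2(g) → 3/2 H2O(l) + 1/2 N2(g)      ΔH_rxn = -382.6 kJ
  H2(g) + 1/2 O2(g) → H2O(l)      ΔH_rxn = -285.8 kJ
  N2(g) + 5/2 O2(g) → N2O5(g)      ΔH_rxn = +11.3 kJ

ΔH_rxn = -479.4 kJ

equation 1 × 2: (2)·(-382.6) = -765.2 kJ
equation 2 reversed: +285.8 kJ
equation 3: not needed.
Since enthalpy is a state function, ΔH_rxn = (2)·(-382.6) + (-1)·(-285.8) = -479.4 kJ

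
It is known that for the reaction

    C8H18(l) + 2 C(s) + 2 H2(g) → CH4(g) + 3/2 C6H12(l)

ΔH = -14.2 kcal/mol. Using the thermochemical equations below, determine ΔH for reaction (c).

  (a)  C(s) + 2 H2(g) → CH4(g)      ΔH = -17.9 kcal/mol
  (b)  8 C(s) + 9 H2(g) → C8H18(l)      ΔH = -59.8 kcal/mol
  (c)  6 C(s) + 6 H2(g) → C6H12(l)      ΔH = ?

(a) as written (CH4(g) already on the product side): -17.9 kcal/mol
(b) reversed (reverse to put C8H18(l) on the reactant side): +59.8 kcal/mol
(c) × 3/2 (×3/2 to match 3/2 C6H12(l) in the target): contributes 3/2·x
-14.2 = (-17.9) + (+59.8) + 3/2·x
x = (-14.2 − (+41.9)) / (3/2) = -37.4 kcal/mol

ΔH = -37.4 kcal/mol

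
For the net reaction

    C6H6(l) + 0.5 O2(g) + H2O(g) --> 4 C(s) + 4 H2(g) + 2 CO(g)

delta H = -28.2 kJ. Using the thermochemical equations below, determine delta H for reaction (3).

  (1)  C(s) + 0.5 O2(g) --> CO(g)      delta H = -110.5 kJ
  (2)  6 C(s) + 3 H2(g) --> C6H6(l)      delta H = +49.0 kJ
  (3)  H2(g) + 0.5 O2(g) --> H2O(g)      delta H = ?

(1) × 2 (scale by 2 for the 2 CO(g)): (2)·(-110.5) = -221.0 kJ
(2) reversed (C6H6(l) must end up as a reactant): -49.0 kJ
(3) reversed (H2O(g) must end up as a reactant): contributes −x
-28.2 = (-221.0) + (-49.0) − x
x = (-28.2 − (-270.0)) / (-1) = -241.8 kJ

delta H = -241.8 kJ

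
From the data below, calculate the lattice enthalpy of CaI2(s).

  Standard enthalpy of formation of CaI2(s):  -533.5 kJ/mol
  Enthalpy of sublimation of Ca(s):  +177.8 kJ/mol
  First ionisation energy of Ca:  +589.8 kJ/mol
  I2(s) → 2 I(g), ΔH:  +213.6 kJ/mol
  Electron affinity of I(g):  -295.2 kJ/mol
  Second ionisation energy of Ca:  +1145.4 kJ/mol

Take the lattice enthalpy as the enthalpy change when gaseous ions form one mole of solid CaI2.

ΔHf° = 1·ΔHsub + 1·(ΣIE) + 1·D(I2) + 2·EA + U
-533.5 = 1·(+177.8) + 1·(+1735.2) + 1·(+213.6) + 2·(-295.2) + U
U = -533.5 − (+1536.2) = -2069.7 kJ/mol

U = -2069.7 kJ/mol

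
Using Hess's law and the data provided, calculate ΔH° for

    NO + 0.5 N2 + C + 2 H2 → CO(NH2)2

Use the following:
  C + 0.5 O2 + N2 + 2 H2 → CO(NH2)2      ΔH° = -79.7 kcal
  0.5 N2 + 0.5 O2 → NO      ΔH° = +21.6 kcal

ΔH° = -101.3 kcal

equation 1 as written (CO(NH2)2 already on the product side): -79.7 kcal
equation 2 reversed (NO must end up as a reactant): -21.6 kcal
ΔH° = (1)·(-79.7) + (-1)·(+21.6) = -101.3 kcal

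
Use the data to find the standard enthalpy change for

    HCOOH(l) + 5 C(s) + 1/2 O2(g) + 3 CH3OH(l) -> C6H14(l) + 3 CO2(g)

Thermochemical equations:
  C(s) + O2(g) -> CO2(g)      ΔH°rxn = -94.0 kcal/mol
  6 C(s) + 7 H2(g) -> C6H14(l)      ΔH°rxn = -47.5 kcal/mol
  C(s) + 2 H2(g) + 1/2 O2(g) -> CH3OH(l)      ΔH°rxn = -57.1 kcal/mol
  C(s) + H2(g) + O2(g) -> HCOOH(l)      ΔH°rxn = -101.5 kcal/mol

equation 1 × 3: (3)·(-94.0) = -282.0 kcal/mol
equation 2 as written: -47.5 kcal/mol
equation 3 reversed and × 3: (-3)·(-57.1) = +171.3 kcal/mol
equation 4 reversed: +101.5 kcal/mol
Combining the equations, ΔH°rxn = (3)·(-94.0) + (1)·(-47.5) + (-3)·(-57.1) + (-1)·(-101.5) = -56.7 kcal/mol

ΔH°rxn = -56.7 kcal/mol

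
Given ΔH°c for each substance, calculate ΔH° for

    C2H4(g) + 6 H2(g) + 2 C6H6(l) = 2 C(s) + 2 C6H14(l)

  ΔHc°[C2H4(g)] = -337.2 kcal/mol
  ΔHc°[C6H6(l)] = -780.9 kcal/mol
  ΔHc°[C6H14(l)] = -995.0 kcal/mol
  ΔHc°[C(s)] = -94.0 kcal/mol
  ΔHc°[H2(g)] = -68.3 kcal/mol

With combustion enthalpies, reactants minus products:
= [1·(-337.2) + 6·(-68.3) + 2·(-780.9)] − [2·(-94.0) + 2·(-995.0)]
= -130.8 kcal/mol

ΔH° = -130.8 kcal/mol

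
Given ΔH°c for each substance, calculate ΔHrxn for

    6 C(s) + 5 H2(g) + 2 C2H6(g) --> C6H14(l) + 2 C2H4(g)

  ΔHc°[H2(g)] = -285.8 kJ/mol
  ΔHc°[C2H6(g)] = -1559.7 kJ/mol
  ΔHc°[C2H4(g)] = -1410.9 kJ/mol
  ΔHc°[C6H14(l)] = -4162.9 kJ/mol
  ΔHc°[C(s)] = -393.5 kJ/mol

ΔHrxn = 75.3 kJ/mol

With combustion enthalpies, reactants minus products:
= [6·(-393.5) + 5·(-285.8) + 2·(-1559.7)] − [1·(-4162.9) + 2·(-1410.9)]
= 75.3 kJ/mol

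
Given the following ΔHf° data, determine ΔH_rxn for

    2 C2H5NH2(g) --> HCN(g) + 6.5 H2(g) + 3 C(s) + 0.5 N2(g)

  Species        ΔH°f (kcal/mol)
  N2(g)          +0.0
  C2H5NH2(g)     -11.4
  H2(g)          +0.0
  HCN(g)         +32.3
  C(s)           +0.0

Products: 1·(+32.3) + 13/2·(+0.0) + 3·(+0.0) + 1/2·(+0.0) = +32.3
Reactants: 2·(-11.4) = -22.8
ΔH_rxn = (+32.3) − (-22.8) = 55.1 kcal/mol

ΔH_rxn = 55.1 kcal/mol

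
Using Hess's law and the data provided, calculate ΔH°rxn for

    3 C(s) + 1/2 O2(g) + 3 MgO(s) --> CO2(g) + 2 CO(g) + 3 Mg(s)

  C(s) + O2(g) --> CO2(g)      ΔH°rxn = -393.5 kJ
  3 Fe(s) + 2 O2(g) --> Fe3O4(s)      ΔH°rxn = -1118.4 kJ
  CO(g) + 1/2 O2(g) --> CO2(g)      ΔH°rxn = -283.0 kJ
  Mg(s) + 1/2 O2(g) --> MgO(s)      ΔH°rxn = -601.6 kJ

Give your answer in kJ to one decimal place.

equation 1 × 3: (3)·(-393.5) = -1180.5 kJ
equation 2: not needed.
equation 3 reversed and × 2: (-2)·(-283.0) = +566.0 kJ
equation 4 reversed and × 3: (-3)·(-601.6) = +1804.8 kJ
ΔH°rxn = (-1180.5) + (+566.0) + (+1804.8) = 1190.3 kJ

ΔH°rxn = 1190.3 kJ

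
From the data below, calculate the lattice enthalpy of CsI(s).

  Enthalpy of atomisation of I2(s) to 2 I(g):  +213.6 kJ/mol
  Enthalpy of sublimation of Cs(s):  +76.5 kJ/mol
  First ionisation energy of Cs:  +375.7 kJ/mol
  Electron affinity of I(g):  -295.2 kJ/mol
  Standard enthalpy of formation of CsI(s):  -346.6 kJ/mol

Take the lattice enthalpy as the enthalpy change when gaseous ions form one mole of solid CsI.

U = -610.4 kJ/mol

ΔHf° = 1·ΔHsub + 1·(ΣIE) + 1/2·D(I2) + 1·EA + U
-346.6 = 1·(+76.5) + 1·(+375.7) + 1/2·(+213.6) + 1·(-295.2) + U
U = -346.6 − (+263.8) = -610.4 kJ/mol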